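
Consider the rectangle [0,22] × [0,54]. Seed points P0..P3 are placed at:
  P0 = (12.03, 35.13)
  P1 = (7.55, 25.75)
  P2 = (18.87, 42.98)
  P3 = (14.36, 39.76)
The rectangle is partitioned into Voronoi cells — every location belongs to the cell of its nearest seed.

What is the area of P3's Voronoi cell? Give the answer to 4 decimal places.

1. box [0,22]×[0,54]: [(0, 0) (22, 0) (22, 54) (0, 54)]
2. ⊥bis P3·P0 via (13.195,37.445): [(0, 44.0852) (22, 33.014) (22, 54) (0, 54)]  |A|=339.9086
3. ⊥bis P3·P1 via (10.955,32.755): [(0, 44.0852) (22, 33.014) (22, 54) (0, 54)]  |A|=339.9086
4. ⊥bis P3·P2 via (16.615,41.37): [(0, 44.0852) (22, 33.014) (22, 33.8277) (7.5976, 54) (0, 54)]  |A|=194.6432
5. canonical 5-gon: [(0, 44.0852) (22, 33.014) (22, 33.8277) (7.5976, 54) (0, 54)]
6. shoelace: 194.6432

Area of P3's cell: 194.6432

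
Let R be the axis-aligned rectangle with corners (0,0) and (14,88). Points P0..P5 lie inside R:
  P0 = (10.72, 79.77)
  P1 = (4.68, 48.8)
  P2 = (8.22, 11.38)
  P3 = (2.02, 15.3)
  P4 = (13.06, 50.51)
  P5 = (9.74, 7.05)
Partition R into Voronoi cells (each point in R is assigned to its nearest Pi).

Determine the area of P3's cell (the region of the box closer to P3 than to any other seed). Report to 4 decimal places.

Area of P3's cell: 215.8849

1. box [0,14]×[0,88]: [(0, 0) (14, 0) (14, 88) (0, 88)]
2. ⊥bis P3·P0 via (6.37,47.535): [(0, 48.3946) (0, 0) (14, 0) (14, 46.5054)]  |A|=664.2998
3. ⊥bis P3·P1 via (3.35,32.05): [(0, 32.316) (0, 0) (14, 0) (14, 31.2044)]  |A|=444.6425
4. ⊥bis P3·P2 via (5.12,13.34): [(0, 32.316) (0, 5.242) (14, 27.3849) (14, 31.2044)]  |A|=216.2539
5. ⊥bis P3·P4 via (7.54,32.905): [(12.6125, 31.3145) (0, 32.316) (0, 5.242) (14, 27.3849) (14, 30.8795)]  |A|=216.0286
6. ⊥bis P3·P5 via (5.88,11.175): [(12.6125, 31.3145) (0, 32.316) (0, 5.6727) (0.6669, 6.2968) (14, 27.3849) (14, 30.8795)]  |A|=215.8849
7. canonical 6-gon: [(12.6125, 31.3145) (0, 32.316) (0, 5.6727) (0.6669, 6.2968) (14, 27.3849) (14, 30.8795)]
8. shoelace: 215.8849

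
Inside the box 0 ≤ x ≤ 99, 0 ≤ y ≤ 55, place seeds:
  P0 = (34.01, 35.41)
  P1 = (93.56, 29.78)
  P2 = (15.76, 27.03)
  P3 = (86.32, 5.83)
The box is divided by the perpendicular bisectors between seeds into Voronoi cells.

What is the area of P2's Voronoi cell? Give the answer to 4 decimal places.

Area of P2's cell: 1462.6228

1. box [0,99]×[0,55]: [(0, 0) (99, 0) (99, 55) (0, 55)]
2. ⊥bis P2·P0 via (24.885,31.22): [(0, 0) (39.2205, 0) (13.9657, 55) (0, 55)]  |A|=1462.6228
3. ⊥bis P2·P1 via (54.66,28.405): [(0, 0) (39.2205, 0) (13.9657, 55) (0, 55)]  |A|=1462.6228
4. ⊥bis P2·P3 via (51.04,16.43): [(0, 0) (39.2205, 0) (13.9657, 55) (0, 55)]  |A|=1462.6228
5. canonical 4-gon: [(0, 0) (39.2205, 0) (13.9657, 55) (0, 55)]
6. shoelace: 1462.6228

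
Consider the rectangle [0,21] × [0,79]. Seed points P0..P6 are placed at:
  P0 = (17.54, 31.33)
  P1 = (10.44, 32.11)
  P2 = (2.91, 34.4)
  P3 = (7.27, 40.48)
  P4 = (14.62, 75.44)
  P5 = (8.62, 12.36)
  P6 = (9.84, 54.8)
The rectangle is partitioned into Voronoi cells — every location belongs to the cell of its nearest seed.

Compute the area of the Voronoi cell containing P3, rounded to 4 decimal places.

1. box [0,21]×[0,79]: [(0, 0) (21, 0) (21, 79) (0, 79)]
2. ⊥bis P3·P0 via (12.405,35.905): [(0, 21.9816) (21, 45.5521) (21, 79) (0, 79)]  |A|=949.8968
3. ⊥bis P3·P1 via (8.855,36.295): [(0, 32.9413) (14.7374, 38.5228) (21, 45.5521) (21, 79) (0, 79)]  |A|=869.138
4. ⊥bis P3·P2 via (5.09,37.44): [(0, 41.0901) (7.4361, 35.7576) (14.7374, 38.5228) (21, 45.5521) (21, 79) (0, 79)]  |A|=838.8406
5. ⊥bis P3·P4 via (10.945,57.96): [(0, 60.2611) (0, 41.0901) (7.4361, 35.7576) (14.7374, 38.5228) (21, 45.5521) (21, 55.846)]  |A|=398.9653
6. ⊥bis P3·P5 via (7.945,26.42): [(0, 60.2611) (0, 41.0901) (7.4361, 35.7576) (14.7374, 38.5228) (21, 45.5521) (21, 55.846)]  |A|=398.9653
7. ⊥bis P3·P6 via (8.555,47.64): [(0, 49.1754) (0, 41.0901) (7.4361, 35.7576) (14.7374, 38.5228) (20.8882, 45.4266)]  |A|=172.9583
8. canonical 5-gon: [(0, 49.1754) (0, 41.0901) (7.4361, 35.7576) (14.7374, 38.5228) (20.8882, 45.4266)]
9. shoelace: 172.9583

Area of P3's cell: 172.9583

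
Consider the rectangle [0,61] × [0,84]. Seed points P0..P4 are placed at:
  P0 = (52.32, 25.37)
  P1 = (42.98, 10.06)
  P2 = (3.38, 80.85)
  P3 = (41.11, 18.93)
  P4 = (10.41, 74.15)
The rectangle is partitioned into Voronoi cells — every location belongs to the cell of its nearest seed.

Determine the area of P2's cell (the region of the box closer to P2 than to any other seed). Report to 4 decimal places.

1. box [0,61]×[0,84]: [(0, 0) (61, 0) (61, 84) (0, 84)]
2. ⊥bis P2·P0 via (27.85,53.11): [(0, 28.543) (61, 82.3523) (61, 84) (0, 84)]  |A|=1741.6954
3. ⊥bis P2·P1 via (23.18,45.455): [(0, 32.4881) (12.2246, 39.3266) (61, 82.3523) (61, 84) (0, 84)]  |A|=1717.5815
4. ⊥bis P2·P3 via (22.245,49.89): [(0, 36.3354) (28.566, 53.7416) (61, 82.3523) (61, 84) (0, 84)]  |A|=1630.3966
5. ⊥bis P2·P4 via (6.895,77.5): [(0, 70.2654) (13.0899, 84) (0, 84)]  |A|=89.8922
6. canonical 3-gon: [(0, 70.2654) (13.0899, 84) (0, 84)]
7. shoelace: 89.8922

Area of P2's cell: 89.8922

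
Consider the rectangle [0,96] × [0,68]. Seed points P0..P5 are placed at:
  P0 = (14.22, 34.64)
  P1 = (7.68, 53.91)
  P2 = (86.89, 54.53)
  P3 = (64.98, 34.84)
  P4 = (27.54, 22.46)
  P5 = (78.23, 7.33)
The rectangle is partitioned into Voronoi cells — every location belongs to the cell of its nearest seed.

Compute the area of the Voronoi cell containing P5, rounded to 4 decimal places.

Area of P5's cell: 985.3619

1. box [0,96]×[0,68]: [(0, 0) (96, 0) (96, 68) (0, 68)]
2. ⊥bis P5·P0 via (46.225,20.985): [(37.2717, 0) (96, 0) (96, 68) (66.284, 68)]  |A|=3007.1044
3. ⊥bis P5·P1 via (42.955,30.62): [(63.8169, 62.2174) (37.2717, 0) (96, 0) (96, 68) (67.6348, 68)]  |A|=3003.1989
4. ⊥bis P5·P2 via (82.56,30.93): [(52.7978, 36.3906) (37.2717, 0) (96, 0) (96, 28.4641)]  |A|=1683.4344
5. ⊥bis P5·P3 via (71.605,21.085): [(89.4289, 29.6697) (39.7143, 5.7251) (37.2717, 0) (96, 0) (96, 28.4641)]  |A|=1077.8133
6. ⊥bis P5·P4 via (52.885,14.895): [(89.4289, 29.6697) (51.8997, 11.5941) (48.4391, 0) (96, 0) (96, 28.4641)]  |A|=985.3619
7. canonical 5-gon: [(89.4289, 29.6697) (51.8997, 11.5941) (48.4391, 0) (96, 0) (96, 28.4641)]
8. shoelace: 985.3619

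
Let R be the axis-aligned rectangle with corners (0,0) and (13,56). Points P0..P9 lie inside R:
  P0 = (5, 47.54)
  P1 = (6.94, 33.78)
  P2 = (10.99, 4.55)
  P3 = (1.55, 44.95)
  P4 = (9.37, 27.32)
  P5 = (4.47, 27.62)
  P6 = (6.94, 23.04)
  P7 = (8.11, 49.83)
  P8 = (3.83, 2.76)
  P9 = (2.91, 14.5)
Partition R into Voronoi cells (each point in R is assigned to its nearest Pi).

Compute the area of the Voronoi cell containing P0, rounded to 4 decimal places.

Area of P0's cell: 64.8704

1. box [0,13]×[0,56]: [(0, 0) (13, 0) (13, 56) (0, 56)]
2. ⊥bis P0·P1 via (5.97,40.66): [(0, 39.8183) (13, 41.6511) (13, 56) (0, 56)]  |A|=198.4486
3. ⊥bis P0·P2 via (7.995,26.045): [(0, 39.8183) (13, 41.6511) (13, 56) (0, 56)]  |A|=198.4486
4. ⊥bis P0·P3 via (3.275,46.245): [(0, 50.6075) (7.3244, 40.851) (13, 41.6511) (13, 56) (0, 56)]  |A|=158.9363
5. ⊥bis P0·P4 via (7.185,37.43): [(0, 50.6075) (7.3244, 40.851) (13, 41.6511) (13, 56) (0, 56)]  |A|=158.9363
6. ⊥bis P0·P5 via (4.735,37.58): [(0, 50.6075) (7.3244, 40.851) (13, 41.6511) (13, 56) (0, 56)]  |A|=158.9363
7. ⊥bis P0·P6 via (5.97,35.29): [(0, 50.6075) (7.3244, 40.851) (13, 41.6511) (13, 56) (0, 56)]  |A|=158.9363
8. ⊥bis P0·P7 via (6.555,48.685): [(0, 50.6075) (7.3244, 40.851) (11.8533, 41.4895) (1.1687, 56) (0, 56)]  |A|=64.8704
9. ⊥bis P0·P8 via (4.415,25.15): [(0, 50.6075) (7.3244, 40.851) (11.8533, 41.4895) (1.1687, 56) (0, 56)]  |A|=64.8704
10. ⊥bis P0·P9 via (3.955,31.02): [(0, 50.6075) (7.3244, 40.851) (11.8533, 41.4895) (1.1687, 56) (0, 56)]  |A|=64.8704
11. canonical 5-gon: [(0, 50.6075) (7.3244, 40.851) (11.8533, 41.4895) (1.1687, 56) (0, 56)]
12. shoelace: 64.8704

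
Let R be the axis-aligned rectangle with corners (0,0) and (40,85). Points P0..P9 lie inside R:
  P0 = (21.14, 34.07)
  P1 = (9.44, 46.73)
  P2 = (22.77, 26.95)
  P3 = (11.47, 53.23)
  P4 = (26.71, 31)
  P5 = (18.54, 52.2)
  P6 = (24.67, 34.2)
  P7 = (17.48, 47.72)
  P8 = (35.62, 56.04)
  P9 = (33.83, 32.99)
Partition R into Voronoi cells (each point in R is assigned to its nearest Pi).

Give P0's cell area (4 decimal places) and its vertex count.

1. box [0,40]×[0,85]: [(0, 0) (40, 0) (40, 85) (0, 85)]
2. ⊥bis P0·P1 via (15.29,40.4): [(0, 26.2694) (0, 0) (40, 0) (40, 63.2363)]  |A|=1790.1137
3. ⊥bis P0·P2 via (21.955,30.51): [(0, 26.2694) (0, 25.4838) (40, 34.6411) (40, 63.2363)]  |A|=587.6163
4. ⊥bis P0·P3 via (16.305,43.65): [(21.8166, 46.4317) (0, 26.2694) (0, 25.4838) (40, 34.6411) (40, 55.6088)]  |A|=518.2697
5. ⊥bis P0·P4 via (23.925,32.535): [(35.3486, 53.2613) (21.8166, 46.4317) (0, 26.2694) (0, 25.4838) (22.9322, 30.7337)]  |A|=301.5153
6. ⊥bis P0·P5 via (19.84,43.135): [(30.6194, 44.6809) (17.9573, 42.865) (0, 26.2694) (0, 25.4838) (22.9322, 30.7337)]  |A|=240.5325
7. ⊥bis P0·P6 via (22.905,34.135): [(23.0241, 30.9005) (22.5592, 43.525) (17.9573, 42.865) (0, 26.2694) (0, 25.4838) (22.9322, 30.7337)]  |A|=189.3859
8. ⊥bis P0·P7 via (19.31,40.895): [(23.0241, 30.9005) (22.6233, 41.7834) (14.4015, 39.5789) (0, 26.2694) (0, 25.4838) (22.9322, 30.7337)]  |A|=175.7679
9. ⊥bis P0·P8 via (28.38,45.055): [(23.0241, 30.9005) (22.6233, 41.7834) (14.4015, 39.5789) (0, 26.2694) (0, 25.4838) (22.9322, 30.7337)]  |A|=175.7679
10. ⊥bis P0·P9 via (27.485,33.53): [(23.0241, 30.9005) (22.6233, 41.7834) (14.4015, 39.5789) (0, 26.2694) (0, 25.4838) (22.9322, 30.7337)]  |A|=175.7679
11. canonical 6-gon: [(23.0241, 30.9005) (22.6233, 41.7834) (14.4015, 39.5789) (0, 26.2694) (0, 25.4838) (22.9322, 30.7337)]
12. shoelace: 175.7679

Area of P0's cell: 175.7679 (6 vertices)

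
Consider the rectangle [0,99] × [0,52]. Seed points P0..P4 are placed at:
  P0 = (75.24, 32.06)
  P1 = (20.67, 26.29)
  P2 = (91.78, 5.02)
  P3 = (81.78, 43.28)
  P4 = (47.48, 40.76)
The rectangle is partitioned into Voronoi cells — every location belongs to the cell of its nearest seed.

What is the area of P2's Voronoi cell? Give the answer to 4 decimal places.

1. box [0,99]×[0,52]: [(0, 0) (99, 0) (99, 52) (0, 52)]
2. ⊥bis P2·P0 via (83.51,18.54): [(53.2004, 0) (99, 0) (99, 28.015)]  |A|=641.5391
3. ⊥bis P2·P1 via (56.225,15.655): [(53.2004, 0) (99, 0) (99, 28.015)]  |A|=641.5391
4. ⊥bis P2·P3 via (86.78,24.15): [(97.0843, 26.8432) (53.2004, 0) (99, 0) (99, 27.3439)]  |A|=640.8963
5. ⊥bis P2·P4 via (69.63,22.89): [(97.0843, 26.8432) (53.2004, 0) (99, 0) (99, 27.3439)]  |A|=640.8963
6. canonical 4-gon: [(97.0843, 26.8432) (53.2004, 0) (99, 0) (99, 27.3439)]
7. shoelace: 640.8963

Area of P2's cell: 640.8963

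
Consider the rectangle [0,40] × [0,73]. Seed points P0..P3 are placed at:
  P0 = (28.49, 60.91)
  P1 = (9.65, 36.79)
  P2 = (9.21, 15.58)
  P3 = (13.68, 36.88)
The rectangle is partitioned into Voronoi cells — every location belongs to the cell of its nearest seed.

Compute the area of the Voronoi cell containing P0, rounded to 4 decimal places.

Area of P0's cell: 927.0051

1. box [0,40]×[0,73]: [(0, 0) (40, 0) (40, 73) (0, 73)]
2. ⊥bis P0·P1 via (19.07,48.85): [(0, 63.7455) (40, 32.5017) (40, 73) (0, 73)]  |A|=995.0567
3. ⊥bis P0·P2 via (18.85,38.245): [(0, 63.7455) (40, 32.5017) (40, 73) (0, 73)]  |A|=995.0567
4. ⊥bis P0·P3 via (21.085,48.895): [(0, 63.7455) (11.2604, 54.95) (40, 37.2374) (40, 73) (0, 73)]  |A|=927.0051
5. canonical 5-gon: [(0, 63.7455) (11.2604, 54.95) (40, 37.2374) (40, 73) (0, 73)]
6. shoelace: 927.0051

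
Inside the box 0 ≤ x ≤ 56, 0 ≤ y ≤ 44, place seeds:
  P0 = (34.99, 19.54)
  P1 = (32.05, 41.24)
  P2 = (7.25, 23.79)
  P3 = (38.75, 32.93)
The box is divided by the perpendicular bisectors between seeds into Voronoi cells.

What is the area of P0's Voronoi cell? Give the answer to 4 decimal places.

Area of P0's cell: 926.0409

1. box [0,56]×[0,44]: [(0, 0) (56, 0) (56, 44) (0, 44)]
2. ⊥bis P0·P1 via (33.52,30.39): [(0, 25.8486) (0, 0) (56, 0) (56, 33.4357)]  |A|=1659.9592
3. ⊥bis P0·P2 via (21.12,21.665): [(22.2222, 28.8593) (17.8007, 0) (56, 0) (56, 33.4357)]  |A|=1115.8939
4. ⊥bis P0·P3 via (36.87,26.235): [(25.7987, 29.3439) (22.2222, 28.8593) (17.8007, 0) (56, 0) (56, 20.8632)]  |A|=926.0409
5. canonical 5-gon: [(25.7987, 29.3439) (22.2222, 28.8593) (17.8007, 0) (56, 0) (56, 20.8632)]
6. shoelace: 926.0409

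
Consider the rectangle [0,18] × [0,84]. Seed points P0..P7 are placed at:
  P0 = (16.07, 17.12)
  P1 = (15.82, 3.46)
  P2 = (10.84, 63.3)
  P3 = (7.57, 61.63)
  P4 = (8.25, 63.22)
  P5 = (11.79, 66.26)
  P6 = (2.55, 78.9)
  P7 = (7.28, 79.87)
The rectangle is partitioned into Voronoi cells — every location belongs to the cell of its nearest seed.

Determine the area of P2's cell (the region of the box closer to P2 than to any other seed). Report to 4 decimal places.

1. box [0,18]×[0,84]: [(0, 0) (18, 0) (18, 84) (0, 84)]
2. ⊥bis P2·P0 via (13.455,40.21): [(0, 38.6862) (18, 40.7247) (18, 84) (0, 84)]  |A|=797.3017
3. ⊥bis P2·P1 via (13.33,33.38): [(0, 38.6862) (18, 40.7247) (18, 84) (0, 84)]  |A|=797.3017
4. ⊥bis P2·P3 via (9.205,62.465): [(0, 80.4892) (18, 45.2437) (18, 84) (0, 84)]  |A|=380.4047
5. ⊥bis P2·P4 via (9.545,63.26): [(9.593, 61.7052) (18, 45.2437) (18, 84) (8.9044, 84)]  |A|=264.3043
6. ⊥bis P2·P5 via (11.315,64.78): [(9.4799, 65.369) (9.593, 61.7052) (18, 45.2437) (18, 62.6345)]  |A|=88.5553
7. ⊥bis P2·P6 via (6.695,71.1): [(9.4799, 65.369) (9.593, 61.7052) (18, 45.2437) (18, 62.6345)]  |A|=88.5553
8. ⊥bis P2·P7 via (9.06,71.585): [(9.4799, 65.369) (9.593, 61.7052) (18, 45.2437) (18, 62.6345)]  |A|=88.5553
9. canonical 4-gon: [(9.4799, 65.369) (9.593, 61.7052) (18, 45.2437) (18, 62.6345)]
10. shoelace: 88.5553

Area of P2's cell: 88.5553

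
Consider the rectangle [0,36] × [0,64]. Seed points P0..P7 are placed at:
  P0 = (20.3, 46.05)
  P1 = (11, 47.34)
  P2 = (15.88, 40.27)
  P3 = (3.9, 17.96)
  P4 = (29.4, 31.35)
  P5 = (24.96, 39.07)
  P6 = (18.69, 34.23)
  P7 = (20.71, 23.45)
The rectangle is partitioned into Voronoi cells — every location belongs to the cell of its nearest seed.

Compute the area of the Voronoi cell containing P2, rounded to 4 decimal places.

1. box [0,36]×[0,64]: [(0, 0) (36, 0) (36, 64) (0, 64)]
2. ⊥bis P2·P0 via (18.09,43.16): [(0, 56.9935) (0, 0) (36, 0) (36, 29.4641)]  |A|=1556.2376
3. ⊥bis P2·P1 via (13.44,43.805): [(15.4407, 45.186) (0, 34.5282) (0, 0) (36, 0) (36, 29.4641)]  |A|=1382.7974
4. ⊥bis P2·P3 via (9.89,29.115): [(15.4407, 45.186) (0, 34.5282) (0, 34.4257) (36, 15.0945) (36, 29.4641)]  |A|=491.4338
5. ⊥bis P2·P4 via (22.64,35.81): [(24.3373, 38.3826) (15.4407, 45.186) (0, 34.5282) (0, 34.4257) (16.043, 25.811)]  |A|=237.7503
6. ⊥bis P2·P5 via (20.42,39.67): [(19.226, 30.6354) (20.625, 41.2214) (15.4407, 45.186) (0, 34.5282) (0, 34.4257) (16.043, 25.811)]  |A|=216.1153
7. ⊥bis P2·P6 via (17.285,37.25): [(20.2846, 38.6455) (20.625, 41.2214) (15.4407, 45.186) (0, 34.5282) (0, 34.4257) (5.2057, 31.6303)]  |A|=124.0334
8. ⊥bis P2·P7 via (18.295,31.86): [(20.2846, 38.6455) (20.625, 41.2214) (15.4407, 45.186) (0, 34.5282) (0, 34.4257) (5.2057, 31.6303)]  |A|=124.0334
9. canonical 6-gon: [(20.2846, 38.6455) (20.625, 41.2214) (15.4407, 45.186) (0, 34.5282) (0, 34.4257) (5.2057, 31.6303)]
10. shoelace: 124.0334

Area of P2's cell: 124.0334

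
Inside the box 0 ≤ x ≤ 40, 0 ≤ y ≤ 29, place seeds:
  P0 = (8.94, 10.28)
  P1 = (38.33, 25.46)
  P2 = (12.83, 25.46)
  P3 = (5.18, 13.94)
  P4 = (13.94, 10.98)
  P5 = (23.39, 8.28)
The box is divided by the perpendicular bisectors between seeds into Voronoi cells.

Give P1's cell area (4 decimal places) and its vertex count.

Area of P1's cell: 199.1165 (4 vertices)

1. box [0,40]×[0,29]: [(0, 0) (40, 0) (40, 29) (0, 29)]
2. ⊥bis P1·P0 via (23.635,17.87): [(32.8649, 0) (40, 0) (40, 29) (17.8863, 29)]  |A|=424.1072
3. ⊥bis P1·P2 via (25.58,25.46): [(25.58, 14.1043) (32.8649, 0) (40, 0) (40, 29) (25.58, 29)]  |A|=366.8059
4. ⊥bis P1·P3 via (21.755,19.7): [(25.58, 14.1043) (32.8649, 0) (40, 0) (40, 29) (25.58, 29)]  |A|=366.8059
5. ⊥bis P1·P4 via (26.135,18.22): [(25.58, 19.1548) (36.952, 0) (40, 0) (40, 29) (25.58, 29)]  |A|=309.266
6. ⊥bis P1·P5 via (30.86,16.87): [(25.58, 21.4616) (40, 8.9217) (40, 29) (25.58, 29)]  |A|=199.1165
7. canonical 4-gon: [(25.58, 21.4616) (40, 8.9217) (40, 29) (25.58, 29)]
8. shoelace: 199.1165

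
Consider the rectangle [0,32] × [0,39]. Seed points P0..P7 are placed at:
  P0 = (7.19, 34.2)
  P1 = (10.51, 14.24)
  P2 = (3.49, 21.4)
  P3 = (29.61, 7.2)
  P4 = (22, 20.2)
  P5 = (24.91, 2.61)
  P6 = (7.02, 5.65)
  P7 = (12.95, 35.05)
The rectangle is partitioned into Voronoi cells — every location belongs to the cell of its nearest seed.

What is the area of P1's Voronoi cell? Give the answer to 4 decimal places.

1. box [0,32]×[0,39]: [(0, 0) (32, 0) (32, 39) (0, 39)]
2. ⊥bis P1·P0 via (8.85,24.22): [(0, 22.748) (0, 0) (32, 0) (32, 28.0706)]  |A|=813.0969
3. ⊥bis P1·P2 via (7,17.82): [(14.4833, 25.157) (0, 10.9569) (0, 0) (32, 0) (32, 28.0706)]  |A|=727.7098
4. ⊥bis P1·P3 via (20.06,10.72): [(26.0931, 27.0881) (14.4833, 25.157) (0, 10.9569) (0, 0) (16.1088, 0)]  |A|=429.5724
5. ⊥bis P1·P4 via (16.255,17.22): [(19.88, 10.2316) (12.9286, 23.6327) (0, 10.9569) (0, 0) (16.1088, 0)]  |A|=322.0065
6. ⊥bis P1·P5 via (17.71,8.425): [(19.602, 10.7676) (12.9286, 23.6327) (0, 10.9569) (0, 0) (10.9056, 0)]  |A|=291.5611
7. ⊥bis P1·P6 via (8.765,9.945): [(16.4243, 6.8331) (19.602, 10.7676) (12.9286, 23.6327) (1.8383, 12.7592)]  |A|=145.7301
8. ⊥bis P1·P7 via (11.73,24.645): [(16.4243, 6.8331) (19.602, 10.7676) (12.9286, 23.6327) (1.8383, 12.7592)]  |A|=145.7301
9. canonical 4-gon: [(16.4243, 6.8331) (19.602, 10.7676) (12.9286, 23.6327) (1.8383, 12.7592)]
10. shoelace: 145.7301

Area of P1's cell: 145.7301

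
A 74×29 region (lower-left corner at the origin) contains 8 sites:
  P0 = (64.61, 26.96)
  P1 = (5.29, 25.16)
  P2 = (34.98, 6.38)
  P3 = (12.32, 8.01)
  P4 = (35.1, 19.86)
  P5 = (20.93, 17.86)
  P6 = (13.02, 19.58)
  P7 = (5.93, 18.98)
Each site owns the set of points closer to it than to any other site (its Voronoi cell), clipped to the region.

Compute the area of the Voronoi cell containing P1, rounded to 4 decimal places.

Area of P1's cell: 80.2867

1. box [0,74]×[0,29]: [(0, 0) (74, 0) (74, 29) (0, 29)]
2. ⊥bis P1·P0 via (34.95,26.06): [(0, 0) (35.7408, 0) (34.8608, 29) (0, 29)]  |A|=1023.7225
3. ⊥bis P1·P2 via (20.135,15.77): [(0, 0) (10.1599, 0) (28.5035, 29) (0, 29)]  |A|=560.6187
4. ⊥bis P1·P3 via (8.805,16.585): [(0, 12.9757) (24.797, 23.1403) (28.5035, 29) (0, 29)]  |A|=282.1876
5. ⊥bis P1·P4 via (20.195,22.51): [(0, 12.9757) (19.9541, 21.1552) (21.3489, 29) (0, 29)]  |A|=243.6144
6. ⊥bis P1·P5 via (13.11,21.51): [(0, 12.9757) (11.2859, 17.602) (16.606, 29) (0, 29)]  |A|=185.0621
7. ⊥bis P1·P6 via (9.155,22.37): [(0, 12.9757) (3.3711, 14.3576) (13.941, 29) (0, 29)]  |A|=129.0746
8. ⊥bis P1·P7 via (5.61,22.07): [(0, 21.489) (9.2074, 22.4425) (13.941, 29) (0, 29)]  |A|=80.2867
9. canonical 4-gon: [(0, 21.489) (9.2074, 22.4425) (13.941, 29) (0, 29)]
10. shoelace: 80.2867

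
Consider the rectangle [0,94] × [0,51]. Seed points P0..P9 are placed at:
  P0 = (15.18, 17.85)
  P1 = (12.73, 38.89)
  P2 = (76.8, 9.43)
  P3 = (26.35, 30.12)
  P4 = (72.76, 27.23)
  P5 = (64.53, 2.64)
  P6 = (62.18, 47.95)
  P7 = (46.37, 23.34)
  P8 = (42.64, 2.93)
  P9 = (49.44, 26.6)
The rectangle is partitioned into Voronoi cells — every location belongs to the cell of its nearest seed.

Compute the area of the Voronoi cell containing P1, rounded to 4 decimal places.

Area of P1's cell: 528.8412

1. box [0,94]×[0,51]: [(0, 0) (94, 0) (94, 51) (0, 51)]
2. ⊥bis P1·P0 via (13.955,28.37): [(0, 26.745) (94, 37.6908) (94, 51) (0, 51)]  |A|=1765.5155
3. ⊥bis P1·P2 via (44.765,24.16): [(0, 26.745) (48.5533, 32.3988) (57.1063, 51) (0, 51)]  |A|=1119.9526
4. ⊥bis P1·P3 via (19.54,34.505): [(0, 26.745) (15.7221, 28.5758) (30.1612, 51) (0, 51)]  |A|=528.8412
5. ⊥bis P1·P4 via (42.745,33.06): [(0, 26.745) (15.7221, 28.5758) (30.1612, 51) (0, 51)]  |A|=528.8412
6. ⊥bis P1·P5 via (38.63,20.765): [(0, 26.745) (15.7221, 28.5758) (30.1612, 51) (0, 51)]  |A|=528.8412
7. ⊥bis P1·P6 via (37.455,43.42): [(0, 26.745) (15.7221, 28.5758) (30.1612, 51) (0, 51)]  |A|=528.8412
8. ⊥bis P1·P7 via (29.55,31.115): [(0, 26.745) (15.7221, 28.5758) (30.1612, 51) (0, 51)]  |A|=528.8412
9. ⊥bis P1·P8 via (27.685,20.91): [(0, 26.745) (15.7221, 28.5758) (30.1612, 51) (0, 51)]  |A|=528.8412
10. ⊥bis P1·P9 via (31.085,32.745): [(0, 26.745) (15.7221, 28.5758) (30.1612, 51) (0, 51)]  |A|=528.8412
11. canonical 4-gon: [(0, 26.745) (15.7221, 28.5758) (30.1612, 51) (0, 51)]
12. shoelace: 528.8412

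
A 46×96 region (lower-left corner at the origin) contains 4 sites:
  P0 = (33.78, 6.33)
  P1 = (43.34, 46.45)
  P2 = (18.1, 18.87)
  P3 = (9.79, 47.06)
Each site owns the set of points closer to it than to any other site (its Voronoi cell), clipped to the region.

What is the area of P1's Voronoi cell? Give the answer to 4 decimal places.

Area of P1's cell: 1282.7788

1. box [0,46]×[0,96]: [(0, 0) (46, 0) (46, 96) (0, 96)]
2. ⊥bis P1·P0 via (38.56,26.39): [(0, 35.5783) (46, 24.6172) (46, 96) (0, 96)]  |A|=3031.505
3. ⊥bis P1·P2 via (30.72,32.66): [(0, 60.7736) (37.2232, 26.7085) (46, 24.6172) (46, 96) (0, 96)]  |A|=2562.5796
4. ⊥bis P1·P3 via (26.565,46.755): [(26.3809, 36.6309) (37.2232, 26.7085) (46, 24.6172) (46, 96) (27.4604, 96)]  |A|=1282.7788
5. canonical 5-gon: [(26.3809, 36.6309) (37.2232, 26.7085) (46, 24.6172) (46, 96) (27.4604, 96)]
6. shoelace: 1282.7788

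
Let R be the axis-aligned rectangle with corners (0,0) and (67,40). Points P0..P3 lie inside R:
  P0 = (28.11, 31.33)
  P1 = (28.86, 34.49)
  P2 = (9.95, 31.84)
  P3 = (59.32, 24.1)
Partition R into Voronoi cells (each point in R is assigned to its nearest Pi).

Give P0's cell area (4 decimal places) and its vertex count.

Area of P0's cell: 720.6008 (4 vertices)

1. box [0,67]×[0,40]: [(0, 0) (67, 0) (67, 40) (0, 40)]
2. ⊥bis P0·P1 via (28.485,32.91): [(0, 39.6707) (0, 0) (67, 0) (67, 23.7688)]  |A|=2125.222
3. ⊥bis P0·P2 via (19.03,31.585): [(19.1296, 35.1304) (18.143, 0) (67, 0) (67, 23.7688)]  |A|=1427.0951
4. ⊥bis P0·P3 via (43.715,27.715): [(44.062, 29.2129) (19.1296, 35.1304) (18.143, 0) (37.2946, 0)]  |A|=720.6008
5. canonical 4-gon: [(44.062, 29.2129) (19.1296, 35.1304) (18.143, 0) (37.2946, 0)]
6. shoelace: 720.6008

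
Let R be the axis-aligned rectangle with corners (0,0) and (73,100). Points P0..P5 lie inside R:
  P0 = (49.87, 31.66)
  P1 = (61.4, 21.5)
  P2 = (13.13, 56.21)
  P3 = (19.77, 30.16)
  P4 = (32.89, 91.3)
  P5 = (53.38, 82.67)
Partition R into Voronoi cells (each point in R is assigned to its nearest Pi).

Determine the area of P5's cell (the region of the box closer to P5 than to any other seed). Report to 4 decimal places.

Area of P5's cell: 1389.1922

1. box [0,73]×[0,100]: [(0, 0) (73, 0) (73, 100) (0, 100)]
2. ⊥bis P5·P0 via (51.625,57.165): [(0, 60.7173) (73, 55.6942) (73, 100) (0, 100)]  |A|=3050.9801
3. ⊥bis P5·P1 via (57.39,52.085): [(0, 60.7173) (73, 55.6942) (73, 100) (0, 100)]  |A|=3050.9801
4. ⊥bis P5·P2 via (33.255,69.44): [(40.8365, 57.9074) (73, 55.6942) (73, 100) (13.1651, 100)]  |A|=1971.82
5. ⊥bis P5·P3 via (36.575,56.415): [(40.8365, 57.9074) (73, 55.6942) (73, 100) (13.1651, 100)]  |A|=1971.82
6. ⊥bis P5·P4 via (43.135,86.985): [(34.7729, 67.131) (40.8365, 57.9074) (73, 55.6942) (73, 100) (48.6167, 100)]  |A|=1389.1922
7. canonical 5-gon: [(34.7729, 67.131) (40.8365, 57.9074) (73, 55.6942) (73, 100) (48.6167, 100)]
8. shoelace: 1389.1922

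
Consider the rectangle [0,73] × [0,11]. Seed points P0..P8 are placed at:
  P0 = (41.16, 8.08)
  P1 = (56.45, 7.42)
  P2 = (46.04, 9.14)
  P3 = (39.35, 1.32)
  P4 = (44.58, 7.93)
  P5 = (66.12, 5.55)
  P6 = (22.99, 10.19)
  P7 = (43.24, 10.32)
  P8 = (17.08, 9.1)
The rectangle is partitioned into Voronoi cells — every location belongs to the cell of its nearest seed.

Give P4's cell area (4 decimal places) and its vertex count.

Area of P4's cell: 40.0842 (6 vertices)

1. box [0,73]×[0,11]: [(0, 0) (73, 0) (73, 11) (0, 11)]
2. ⊥bis P4·P0 via (42.87,8.005): [(42.5189, 0) (73, 0) (73, 11) (43.0014, 11)]  |A|=332.6386
3. ⊥bis P4·P1 via (50.515,7.675): [(42.5189, 0) (50.1852, 0) (50.6579, 11) (43.0014, 11)]  |A|=84.2756
4. ⊥bis P4·P2 via (45.31,8.535): [(42.5189, 0) (50.1852, 0) (50.2936, 2.5217) (43.2671, 11) (43.0014, 11)]  |A|=52.9452
5. ⊥bis P4·P3 via (41.965,4.625): [(42.6964, 4.0463) (47.8104, 0) (50.1852, 0) (50.2936, 2.5217) (43.2671, 11) (43.0014, 11)]  |A|=42.2397
6. ⊥bis P4·P5 via (55.35,6.74): [(42.6964, 4.0463) (47.8104, 0) (50.1852, 0) (50.2936, 2.5217) (43.2671, 11) (43.0014, 11)]  |A|=42.2397
7. ⊥bis P4·P6 via (33.785,9.06): [(42.6964, 4.0463) (47.8104, 0) (50.1852, 0) (50.2936, 2.5217) (43.2671, 11) (43.0014, 11)]  |A|=42.2397
8. ⊥bis P4·P7 via (43.91,9.125): [(42.8941, 8.5554) (42.6964, 4.0463) (47.8104, 0) (50.1852, 0) (50.2936, 2.5217) (44.532, 9.4737)]  |A|=40.0842
9. ⊥bis P4·P8 via (30.83,8.515): [(42.8941, 8.5554) (42.6964, 4.0463) (47.8104, 0) (50.1852, 0) (50.2936, 2.5217) (44.532, 9.4737)]  |A|=40.0842
10. canonical 6-gon: [(42.8941, 8.5554) (42.6964, 4.0463) (47.8104, 0) (50.1852, 0) (50.2936, 2.5217) (44.532, 9.4737)]
11. shoelace: 40.0842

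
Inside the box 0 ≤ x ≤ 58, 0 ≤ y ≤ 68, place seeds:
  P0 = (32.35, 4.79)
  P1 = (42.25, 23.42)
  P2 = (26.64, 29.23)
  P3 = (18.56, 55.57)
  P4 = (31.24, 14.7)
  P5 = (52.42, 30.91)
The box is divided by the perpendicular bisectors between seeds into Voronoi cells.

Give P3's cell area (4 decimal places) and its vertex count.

Area of P3's cell: 1180.0951 (4 vertices)

1. box [0,58]×[0,68]: [(0, 0) (58, 0) (58, 68) (0, 68)]
2. ⊥bis P3·P0 via (25.455,30.18): [(0, 23.2673) (58, 39.018) (58, 68) (0, 68)]  |A|=2137.7238
3. ⊥bis P3·P1 via (30.405,39.495): [(0, 23.2673) (13.2744, 26.8722) (58, 59.8286) (58, 68) (0, 68)]  |A|=1672.3416
4. ⊥bis P3·P2 via (22.6,42.4): [(0, 35.4673) (42.7259, 48.5738) (58, 59.8286) (58, 68) (0, 68)]  |A|=1320.7609
5. ⊥bis P3·P4 via (24.9,35.135): [(0, 35.4673) (42.7259, 48.5738) (58, 59.8286) (58, 68) (0, 68)]  |A|=1320.7609
6. ⊥bis P3·P5 via (35.49,43.24): [(0, 35.4673) (38.4104, 47.25) (53.5225, 68) (0, 68)]  |A|=1180.0951
7. canonical 4-gon: [(0, 35.4673) (38.4104, 47.25) (53.5225, 68) (0, 68)]
8. shoelace: 1180.0951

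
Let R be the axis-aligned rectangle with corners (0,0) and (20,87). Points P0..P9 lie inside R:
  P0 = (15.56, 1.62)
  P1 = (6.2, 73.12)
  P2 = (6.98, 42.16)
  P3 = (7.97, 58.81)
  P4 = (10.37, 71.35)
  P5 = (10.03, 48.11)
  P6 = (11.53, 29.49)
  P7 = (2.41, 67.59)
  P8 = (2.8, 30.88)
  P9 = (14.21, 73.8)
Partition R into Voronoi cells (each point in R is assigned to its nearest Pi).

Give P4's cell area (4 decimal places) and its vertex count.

Area of P4's cell: 66.7812 (4 vertices)

1. box [0,20]×[0,87]: [(0, 0) (20, 0) (20, 87) (0, 87)]
2. ⊥bis P4·P0 via (12.965,36.485): [(0, 35.52) (20, 37.0086) (20, 87) (0, 87)]  |A|=1014.7137
3. ⊥bis P4·P1 via (8.285,72.235): [(0, 52.7161) (0, 35.52) (20, 37.0086) (20, 87) (14.5522, 87)]  |A|=765.2613
4. ⊥bis P4·P2 via (8.675,56.755): [(2.0414, 57.5254) (20, 55.4398) (20, 87) (14.5522, 87)]  |A|=363.676
5. ⊥bis P4·P3 via (9.17,65.08): [(5.5427, 65.7742) (20, 63.0073) (20, 87) (14.5522, 87)]  |A|=231.2529
6. ⊥bis P4·P5 via (10.2,59.73): [(5.5427, 65.7742) (20, 63.0073) (20, 87) (14.5522, 87)]  |A|=231.2529
7. ⊥bis P4·P6 via (10.95,50.42): [(5.5427, 65.7742) (20, 63.0073) (20, 87) (14.5522, 87)]  |A|=231.2529
8. ⊥bis P4·P7 via (6.39,69.47): [(6.7699, 68.6656) (8.3935, 65.2286) (20, 63.0073) (20, 87) (14.5522, 87)]  |A|=226.7966
9. ⊥bis P4·P8 via (6.585,51.115): [(6.7699, 68.6656) (8.3935, 65.2286) (20, 63.0073) (20, 87) (14.5522, 87)]  |A|=226.7966
10. ⊥bis P4·P9 via (12.29,72.575): [(9.9717, 76.2086) (6.7699, 68.6656) (8.3935, 65.2286) (18.1711, 63.3573)]  |A|=66.7812
11. canonical 4-gon: [(9.9717, 76.2086) (6.7699, 68.6656) (8.3935, 65.2286) (18.1711, 63.3573)]
12. shoelace: 66.7812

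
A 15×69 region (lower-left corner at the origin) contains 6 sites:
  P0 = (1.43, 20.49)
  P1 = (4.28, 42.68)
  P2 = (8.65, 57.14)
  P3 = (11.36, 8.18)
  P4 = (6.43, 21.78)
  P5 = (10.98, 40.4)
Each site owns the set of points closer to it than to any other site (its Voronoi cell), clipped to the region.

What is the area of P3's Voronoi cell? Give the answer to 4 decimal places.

Area of P3's cell: 209.6263

1. box [0,15]×[0,69]: [(0, 0) (15, 0) (15, 69) (0, 69)]
2. ⊥bis P3·P0 via (6.395,14.335): [(0, 9.1764) (0, 0) (15, 0) (15, 21.2763)]  |A|=228.3954
3. ⊥bis P3·P1 via (7.82,25.43): [(0, 9.1764) (0, 0) (15, 0) (15, 21.2763)]  |A|=228.3954
4. ⊥bis P3·P2 via (10.005,32.66): [(0, 9.1764) (0, 0) (15, 0) (15, 21.2763)]  |A|=228.3954
5. ⊥bis P3·P4 via (8.895,14.98): [(5.8068, 13.8605) (0, 9.1764) (0, 0) (15, 0) (15, 17.1931)]  |A|=209.6263
6. ⊥bis P3·P5 via (11.17,24.29): [(5.8068, 13.8605) (0, 9.1764) (0, 0) (15, 0) (15, 17.1931)]  |A|=209.6263
7. canonical 5-gon: [(5.8068, 13.8605) (0, 9.1764) (0, 0) (15, 0) (15, 17.1931)]
8. shoelace: 209.6263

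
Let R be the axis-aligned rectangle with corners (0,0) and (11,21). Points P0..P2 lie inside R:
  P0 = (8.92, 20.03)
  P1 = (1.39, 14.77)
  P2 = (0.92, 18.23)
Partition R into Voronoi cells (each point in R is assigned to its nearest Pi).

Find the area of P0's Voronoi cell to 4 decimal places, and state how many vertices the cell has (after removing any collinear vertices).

1. box [0,11]×[0,21]: [(0, 0) (11, 0) (11, 21) (0, 21)]
2. ⊥bis P0·P1 via (5.155,17.4): [(11, 9.0325) (11, 21) (2.6403, 21)]  |A|=50.0224
3. ⊥bis P0·P2 via (4.92,19.13): [(5.3825, 17.0743) (11, 9.0325) (11, 21) (4.4992, 21)]  |A|=46.3735
4. canonical 4-gon: [(5.3825, 17.0743) (11, 9.0325) (11, 21) (4.4992, 21)]
5. shoelace: 46.3735

Area of P0's cell: 46.3735 (4 vertices)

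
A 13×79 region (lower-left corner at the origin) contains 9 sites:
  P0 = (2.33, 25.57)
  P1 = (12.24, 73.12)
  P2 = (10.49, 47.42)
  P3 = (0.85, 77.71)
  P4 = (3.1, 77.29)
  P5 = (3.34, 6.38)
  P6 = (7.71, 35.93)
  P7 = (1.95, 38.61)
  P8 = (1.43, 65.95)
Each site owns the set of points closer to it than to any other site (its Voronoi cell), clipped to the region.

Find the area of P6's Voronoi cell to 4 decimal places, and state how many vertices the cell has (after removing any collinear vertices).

Area of P6's cell: 107.6904 (4 vertices)

1. box [0,13]×[0,79]: [(0, 0) (13, 0) (13, 79) (0, 79)]
2. ⊥bis P6·P0 via (5.02,30.75): [(0, 33.3569) (13, 26.6059) (13, 79) (0, 79)]  |A|=637.2414
3. ⊥bis P6·P1 via (9.975,54.525): [(0, 55.74) (0, 33.3569) (13, 26.6059) (13, 54.1565)]  |A|=324.5691
4. ⊥bis P6·P2 via (9.1,41.675): [(0, 43.8767) (0, 33.3569) (13, 26.6059) (13, 40.7314)]  |A|=160.1943
5. ⊥bis P6·P3 via (4.28,56.82): [(0, 43.8767) (0, 33.3569) (13, 26.6059) (13, 40.7314)]  |A|=160.1943
6. ⊥bis P6·P4 via (5.405,56.61): [(0, 43.8767) (0, 33.3569) (13, 26.6059) (13, 40.7314)]  |A|=160.1943
7. ⊥bis P6·P5 via (5.525,21.155): [(0, 43.8767) (0, 33.3569) (13, 26.6059) (13, 40.7314)]  |A|=160.1943
8. ⊥bis P6·P7 via (4.83,37.27): [(7.1042, 42.1579) (2.4237, 32.0983) (13, 26.6059) (13, 40.7314)]  |A|=107.6904
9. ⊥bis P6·P8 via (4.57,50.94): [(7.1042, 42.1579) (2.4237, 32.0983) (13, 26.6059) (13, 40.7314)]  |A|=107.6904
10. canonical 4-gon: [(7.1042, 42.1579) (2.4237, 32.0983) (13, 26.6059) (13, 40.7314)]
11. shoelace: 107.6904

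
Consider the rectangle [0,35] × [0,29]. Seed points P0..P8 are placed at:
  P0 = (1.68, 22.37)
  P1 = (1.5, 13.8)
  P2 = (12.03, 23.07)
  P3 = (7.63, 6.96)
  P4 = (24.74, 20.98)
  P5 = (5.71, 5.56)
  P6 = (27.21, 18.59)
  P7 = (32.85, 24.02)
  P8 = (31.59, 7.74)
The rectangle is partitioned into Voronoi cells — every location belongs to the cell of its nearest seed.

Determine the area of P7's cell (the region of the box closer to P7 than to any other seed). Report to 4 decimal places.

1. box [0,35]×[0,29]: [(0, 0) (35, 0) (35, 29) (0, 29)]
2. ⊥bis P7·P0 via (17.265,23.195): [(18.4928, 0) (35, 0) (35, 29) (16.9577, 29)]  |A|=500.967
3. ⊥bis P7·P1 via (17.175,18.91): [(17.5532, 17.7497) (23.3396, 0) (35, 0) (35, 29) (16.9577, 29)]  |A|=457.9527
4. ⊥bis P7·P2 via (22.44,23.545): [(23.5143, 0) (35, 0) (35, 29) (22.1911, 29)]  |A|=352.2712
5. ⊥bis P7·P3 via (20.24,15.49): [(22.9933, 11.4198) (30.7182, 0) (35, 0) (35, 29) (22.1911, 29)]  |A|=311.138
6. ⊥bis P7·P4 via (28.795,22.5): [(35, 5.9465) (35, 29) (26.3585, 29)]  |A|=99.6083
7. ⊥bis P7·P5 via (19.28,14.79): [(35, 5.9465) (35, 29) (26.3585, 29)]  |A|=99.6083
8. ⊥bis P7·P6 via (30.03,21.305): [(28.7411, 22.6437) (35, 16.1428) (35, 29) (26.3585, 29)]  |A|=67.6997
9. ⊥bis P7·P8 via (32.22,15.88): [(28.7411, 22.6437) (35, 16.1428) (35, 29) (26.3585, 29)]  |A|=67.6997
10. canonical 4-gon: [(28.7411, 22.6437) (35, 16.1428) (35, 29) (26.3585, 29)]
11. shoelace: 67.6997

Area of P7's cell: 67.6997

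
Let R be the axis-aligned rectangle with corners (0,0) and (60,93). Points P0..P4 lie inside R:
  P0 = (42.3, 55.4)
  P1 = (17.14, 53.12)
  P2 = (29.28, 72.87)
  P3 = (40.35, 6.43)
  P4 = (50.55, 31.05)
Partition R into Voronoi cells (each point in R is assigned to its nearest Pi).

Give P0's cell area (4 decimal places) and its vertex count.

Area of P0's cell: 842.8560 (4 vertices)

1. box [0,60]×[0,93]: [(0, 0) (60, 0) (60, 93) (0, 93)]
2. ⊥bis P0·P1 via (29.72,54.26): [(34.637, 0) (60, 0) (60, 93) (26.2094, 93)]  |A|=2750.6413
3. ⊥bis P0·P2 via (35.79,64.135): [(29.2658, 59.2726) (34.637, 0) (60, 0) (60, 82.1782)]  |A|=2014.5065
4. ⊥bis P0·P3 via (41.325,30.915): [(29.2658, 59.2726) (31.8012, 31.2942) (60, 30.1714) (60, 82.1782)]  |A|=1192.2506
5. ⊥bis P0·P4 via (46.425,43.225): [(29.2658, 59.2726) (31.1878, 38.0625) (60, 47.8243) (60, 82.1782)]  |A|=842.856
6. canonical 4-gon: [(29.2658, 59.2726) (31.1878, 38.0625) (60, 47.8243) (60, 82.1782)]
7. shoelace: 842.856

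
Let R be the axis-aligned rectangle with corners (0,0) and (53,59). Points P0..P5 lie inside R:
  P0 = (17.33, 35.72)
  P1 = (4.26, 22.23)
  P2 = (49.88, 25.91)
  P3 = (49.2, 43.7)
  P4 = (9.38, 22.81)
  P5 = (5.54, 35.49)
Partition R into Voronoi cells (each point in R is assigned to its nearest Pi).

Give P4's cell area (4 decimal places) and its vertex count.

Area of P4's cell: 584.1115 (5 vertices)

1. box [0,53]×[0,59]: [(0, 0) (53, 0) (53, 59) (0, 59)]
2. ⊥bis P4·P0 via (13.355,29.265): [(0, 37.489) (0, 0) (53, 0) (53, 4.8515)]  |A|=1122.0252
3. ⊥bis P4·P1 via (6.82,22.52): [(5.5086, 34.0969) (9.3711, 0) (53, 0) (53, 4.8515)]  |A|=859.0075
4. ⊥bis P4·P2 via (29.63,24.36): [(30.0411, 18.9897) (5.5086, 34.0969) (9.3711, 0) (31.4946, 0)]  |A|=599.1238
5. ⊥bis P4·P3 via (29.29,33.255): [(30.0411, 18.9897) (5.5086, 34.0969) (9.3711, 0) (31.4946, 0)]  |A|=599.1238
6. ⊥bis P4·P5 via (7.46,29.15): [(30.0411, 18.9897) (11.5368, 30.3846) (6.1151, 28.7427) (9.3711, 0) (31.4946, 0)]  |A|=584.1115
7. canonical 5-gon: [(30.0411, 18.9897) (11.5368, 30.3846) (6.1151, 28.7427) (9.3711, 0) (31.4946, 0)]
8. shoelace: 584.1115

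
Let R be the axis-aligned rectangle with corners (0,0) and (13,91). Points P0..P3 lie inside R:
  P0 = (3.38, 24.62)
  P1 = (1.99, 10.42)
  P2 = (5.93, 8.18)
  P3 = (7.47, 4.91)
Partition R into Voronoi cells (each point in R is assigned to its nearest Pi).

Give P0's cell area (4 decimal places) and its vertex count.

Area of P0's cell: 957.3238 (5 vertices)

1. box [0,13]×[0,91]: [(0, 0) (13, 0) (13, 91) (0, 91)]
2. ⊥bis P0·P1 via (2.685,17.52): [(0, 17.7828) (13, 16.5103) (13, 91) (0, 91)]  |A|=960.0947
3. ⊥bis P0·P2 via (4.655,16.4): [(0, 17.7828) (8.3197, 16.9684) (13, 17.6944) (13, 91) (0, 91)]  |A|=957.3238
4. ⊥bis P0·P3 via (5.425,14.765): [(0, 17.7828) (8.3197, 16.9684) (13, 17.6944) (13, 91) (0, 91)]  |A|=957.3238
5. canonical 5-gon: [(0, 17.7828) (8.3197, 16.9684) (13, 17.6944) (13, 91) (0, 91)]
6. shoelace: 957.3238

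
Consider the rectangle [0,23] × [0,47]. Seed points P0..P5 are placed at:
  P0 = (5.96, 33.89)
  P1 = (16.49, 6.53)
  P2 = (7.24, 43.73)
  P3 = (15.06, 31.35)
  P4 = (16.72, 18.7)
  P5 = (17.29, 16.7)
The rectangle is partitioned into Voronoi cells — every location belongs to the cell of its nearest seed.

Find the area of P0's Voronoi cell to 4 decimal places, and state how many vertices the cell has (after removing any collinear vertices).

1. box [0,23]×[0,47]: [(0, 0) (23, 0) (23, 47) (0, 47)]
2. ⊥bis P0·P1 via (11.225,20.21): [(0, 15.8899) (23, 24.7418) (23, 47) (0, 47)]  |A|=613.7357
3. ⊥bis P0·P2 via (6.6,38.81): [(0, 39.6685) (0, 15.8899) (23, 24.7418) (23, 36.6767)]  |A|=410.7055
4. ⊥bis P0·P3 via (10.51,32.62): [(12.0402, 38.1023) (0, 39.6685) (0, 15.8899) (6.5432, 18.4081)]  |A|=200.6602
5. ⊥bis P0·P4 via (11.34,26.295): [(8.1049, 24.0034) (12.0402, 38.1023) (0, 39.6685) (0, 18.2622)]  |A|=174.7074
6. ⊥bis P0·P5 via (11.625,25.295): [(8.1049, 24.0034) (12.0402, 38.1023) (0, 39.6685) (0, 18.2622)]  |A|=174.7074
7. canonical 4-gon: [(8.1049, 24.0034) (12.0402, 38.1023) (0, 39.6685) (0, 18.2622)]
8. shoelace: 174.7074

Area of P0's cell: 174.7074 (4 vertices)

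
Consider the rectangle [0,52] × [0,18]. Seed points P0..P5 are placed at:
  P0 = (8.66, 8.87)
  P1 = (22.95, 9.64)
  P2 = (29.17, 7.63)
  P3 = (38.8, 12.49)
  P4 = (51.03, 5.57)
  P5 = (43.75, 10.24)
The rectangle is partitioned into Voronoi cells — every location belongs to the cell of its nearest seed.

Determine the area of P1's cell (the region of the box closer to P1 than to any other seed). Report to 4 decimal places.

Area of P1's cell: 186.4658

1. box [0,52]×[0,18]: [(0, 0) (52, 0) (52, 18) (0, 18)]
2. ⊥bis P1·P0 via (15.805,9.255): [(16.3037, 0) (52, 0) (52, 18) (15.3338, 18)]  |A|=651.2627
3. ⊥bis P1·P2 via (26.06,8.635): [(16.3037, 0) (23.2696, 0) (29.0863, 18) (15.3338, 18)]  |A|=186.4658
4. ⊥bis P1·P3 via (30.875,11.065): [(16.3037, 0) (23.2696, 0) (29.0863, 18) (15.3338, 18)]  |A|=186.4658
5. ⊥bis P1·P4 via (36.99,7.605): [(16.3037, 0) (23.2696, 0) (29.0863, 18) (15.3338, 18)]  |A|=186.4658
6. ⊥bis P1·P5 via (33.35,9.94): [(16.3037, 0) (23.2696, 0) (29.0863, 18) (15.3338, 18)]  |A|=186.4658
7. canonical 4-gon: [(16.3037, 0) (23.2696, 0) (29.0863, 18) (15.3338, 18)]
8. shoelace: 186.4658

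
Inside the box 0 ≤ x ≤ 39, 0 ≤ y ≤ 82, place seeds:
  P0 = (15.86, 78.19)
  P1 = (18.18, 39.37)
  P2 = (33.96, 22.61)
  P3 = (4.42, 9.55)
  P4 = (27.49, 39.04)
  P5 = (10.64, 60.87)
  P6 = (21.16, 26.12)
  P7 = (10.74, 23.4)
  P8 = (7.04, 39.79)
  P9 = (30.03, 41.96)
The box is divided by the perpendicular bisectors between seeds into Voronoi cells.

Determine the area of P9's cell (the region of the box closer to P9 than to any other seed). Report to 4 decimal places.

1. box [0,39]×[0,82]: [(0, 0) (39, 0) (39, 82) (0, 82)]
2. ⊥bis P9·P0 via (22.945,60.075): [(0, 51.1009) (0, 0) (39, 0) (39, 66.3543)]  |A|=2290.3771
3. ⊥bis P9·P1 via (24.105,40.665): [(20.1054, 58.9644) (32.993, 0) (39, 0) (39, 66.3543)]  |A|=803.9702
4. ⊥bis P9·P2 via (31.995,32.285): [(20.1054, 58.9644) (26.1941, 31.1068) (39, 33.7077) (39, 66.3543)]  |A|=494.7111
5. ⊥bis P9·P3 via (17.225,25.755): [(20.1054, 58.9644) (26.1941, 31.1068) (39, 33.7077) (39, 66.3543)]  |A|=494.7111
6. ⊥bis P9·P4 via (28.76,40.5): [(20.1054, 58.9644) (23.0568, 45.461) (37.0287, 33.3074) (39, 33.7077) (39, 66.3543)]  |A|=413.4979
7. ⊥bis P9·P5 via (20.335,51.415): [(32.3791, 63.7648) (21.4954, 52.6048) (23.0568, 45.461) (37.0287, 33.3074) (39, 33.7077) (39, 66.3543)]  |A|=371.1341
8. ⊥bis P9·P6 via (25.595,34.04): [(32.3791, 63.7648) (21.4954, 52.6048) (23.0568, 45.461) (37.0287, 33.3074) (39, 33.7077) (39, 66.3543)]  |A|=371.1341
9. ⊥bis P9·P7 via (20.385,32.68): [(32.3791, 63.7648) (21.4954, 52.6048) (23.0568, 45.461) (37.0287, 33.3074) (39, 33.7077) (39, 66.3543)]  |A|=371.1341
10. ⊥bis P9·P8 via (18.535,40.875): [(32.3791, 63.7648) (21.4954, 52.6048) (23.0568, 45.461) (37.0287, 33.3074) (39, 33.7077) (39, 66.3543)]  |A|=371.1341
11. canonical 6-gon: [(32.3791, 63.7648) (21.4954, 52.6048) (23.0568, 45.461) (37.0287, 33.3074) (39, 33.7077) (39, 66.3543)]
12. shoelace: 371.1341

Area of P9's cell: 371.1341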